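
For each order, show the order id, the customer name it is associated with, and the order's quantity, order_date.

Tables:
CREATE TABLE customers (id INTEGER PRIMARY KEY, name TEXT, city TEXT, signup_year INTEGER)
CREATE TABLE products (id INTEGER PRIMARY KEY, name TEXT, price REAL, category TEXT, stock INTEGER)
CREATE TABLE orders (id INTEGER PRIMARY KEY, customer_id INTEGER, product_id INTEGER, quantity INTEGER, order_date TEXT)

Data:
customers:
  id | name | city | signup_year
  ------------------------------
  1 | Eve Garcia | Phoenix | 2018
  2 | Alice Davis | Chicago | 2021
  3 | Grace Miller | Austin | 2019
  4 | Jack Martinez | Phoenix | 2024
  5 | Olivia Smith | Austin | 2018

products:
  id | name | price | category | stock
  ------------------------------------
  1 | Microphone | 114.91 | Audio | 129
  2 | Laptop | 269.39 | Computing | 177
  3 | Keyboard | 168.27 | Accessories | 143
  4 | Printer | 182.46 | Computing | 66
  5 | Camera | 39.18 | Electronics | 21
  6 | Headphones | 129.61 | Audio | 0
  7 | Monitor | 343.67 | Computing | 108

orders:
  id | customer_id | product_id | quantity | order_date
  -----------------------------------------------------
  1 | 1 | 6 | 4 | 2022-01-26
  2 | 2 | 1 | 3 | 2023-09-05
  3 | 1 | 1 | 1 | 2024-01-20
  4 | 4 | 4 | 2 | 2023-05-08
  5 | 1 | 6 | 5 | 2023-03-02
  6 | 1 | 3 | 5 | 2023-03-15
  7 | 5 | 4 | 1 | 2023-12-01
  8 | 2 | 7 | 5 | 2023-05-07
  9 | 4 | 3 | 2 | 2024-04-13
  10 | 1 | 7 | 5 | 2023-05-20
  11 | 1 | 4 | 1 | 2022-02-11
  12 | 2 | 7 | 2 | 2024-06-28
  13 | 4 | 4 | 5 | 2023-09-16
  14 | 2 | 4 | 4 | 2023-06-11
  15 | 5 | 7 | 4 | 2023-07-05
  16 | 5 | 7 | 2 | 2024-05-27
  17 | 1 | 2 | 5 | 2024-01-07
SELECT c.id, p.name AS customer, c.quantity, c.order_date FROM orders c JOIN customers p ON c.customer_id = p.id

Execution result:
id | customer | quantity | order_date
1 | Eve Garcia | 4 | 2022-01-26
2 | Alice Davis | 3 | 2023-09-05
3 | Eve Garcia | 1 | 2024-01-20
4 | Jack Martinez | 2 | 2023-05-08
5 | Eve Garcia | 5 | 2023-03-02
6 | Eve Garcia | 5 | 2023-03-15
7 | Olivia Smith | 1 | 2023-12-01
8 | Alice Davis | 5 | 2023-05-07
9 | Jack Martinez | 2 | 2024-04-13
10 | Eve Garcia | 5 | 2023-05-20
11 | Eve Garcia | 1 | 2022-02-11
12 | Alice Davis | 2 | 2024-06-28
13 | Jack Martinez | 5 | 2023-09-16
14 | Alice Davis | 4 | 2023-06-11
15 | Olivia Smith | 4 | 2023-07-05
16 | Olivia Smith | 2 | 2024-05-27
17 | Eve Garcia | 5 | 2024-01-07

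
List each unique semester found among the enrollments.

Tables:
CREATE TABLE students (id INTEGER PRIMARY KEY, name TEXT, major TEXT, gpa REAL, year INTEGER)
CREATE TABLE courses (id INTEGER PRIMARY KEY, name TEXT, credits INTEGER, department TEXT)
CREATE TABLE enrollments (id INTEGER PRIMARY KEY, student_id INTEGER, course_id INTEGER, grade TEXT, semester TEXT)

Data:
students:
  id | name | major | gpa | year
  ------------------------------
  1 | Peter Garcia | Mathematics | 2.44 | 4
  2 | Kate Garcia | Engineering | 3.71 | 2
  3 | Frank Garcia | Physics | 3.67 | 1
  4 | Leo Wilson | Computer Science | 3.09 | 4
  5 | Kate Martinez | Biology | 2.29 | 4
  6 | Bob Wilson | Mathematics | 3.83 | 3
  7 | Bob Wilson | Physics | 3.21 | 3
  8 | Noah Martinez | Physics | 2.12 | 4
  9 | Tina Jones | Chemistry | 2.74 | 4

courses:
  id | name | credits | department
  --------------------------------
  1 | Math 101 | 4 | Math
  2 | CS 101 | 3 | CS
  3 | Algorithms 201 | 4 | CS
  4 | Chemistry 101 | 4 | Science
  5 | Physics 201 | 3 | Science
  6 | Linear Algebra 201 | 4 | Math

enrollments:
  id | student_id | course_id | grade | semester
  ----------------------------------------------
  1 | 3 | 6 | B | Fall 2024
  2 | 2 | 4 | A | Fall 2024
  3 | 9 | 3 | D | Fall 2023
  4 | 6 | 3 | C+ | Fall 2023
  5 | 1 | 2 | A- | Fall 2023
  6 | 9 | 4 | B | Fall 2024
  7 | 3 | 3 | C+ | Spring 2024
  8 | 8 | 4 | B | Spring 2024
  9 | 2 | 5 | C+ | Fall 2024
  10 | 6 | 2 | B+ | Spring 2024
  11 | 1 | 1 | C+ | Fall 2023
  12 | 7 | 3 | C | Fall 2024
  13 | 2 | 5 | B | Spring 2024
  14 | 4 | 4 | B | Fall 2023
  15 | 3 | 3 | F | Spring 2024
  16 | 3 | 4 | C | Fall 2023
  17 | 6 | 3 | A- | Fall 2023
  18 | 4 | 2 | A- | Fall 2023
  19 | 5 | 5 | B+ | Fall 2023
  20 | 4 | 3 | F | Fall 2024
SELECT DISTINCT semester FROM enrollments

Execution result:
semester
Fall 2024
Fall 2023
Spring 2024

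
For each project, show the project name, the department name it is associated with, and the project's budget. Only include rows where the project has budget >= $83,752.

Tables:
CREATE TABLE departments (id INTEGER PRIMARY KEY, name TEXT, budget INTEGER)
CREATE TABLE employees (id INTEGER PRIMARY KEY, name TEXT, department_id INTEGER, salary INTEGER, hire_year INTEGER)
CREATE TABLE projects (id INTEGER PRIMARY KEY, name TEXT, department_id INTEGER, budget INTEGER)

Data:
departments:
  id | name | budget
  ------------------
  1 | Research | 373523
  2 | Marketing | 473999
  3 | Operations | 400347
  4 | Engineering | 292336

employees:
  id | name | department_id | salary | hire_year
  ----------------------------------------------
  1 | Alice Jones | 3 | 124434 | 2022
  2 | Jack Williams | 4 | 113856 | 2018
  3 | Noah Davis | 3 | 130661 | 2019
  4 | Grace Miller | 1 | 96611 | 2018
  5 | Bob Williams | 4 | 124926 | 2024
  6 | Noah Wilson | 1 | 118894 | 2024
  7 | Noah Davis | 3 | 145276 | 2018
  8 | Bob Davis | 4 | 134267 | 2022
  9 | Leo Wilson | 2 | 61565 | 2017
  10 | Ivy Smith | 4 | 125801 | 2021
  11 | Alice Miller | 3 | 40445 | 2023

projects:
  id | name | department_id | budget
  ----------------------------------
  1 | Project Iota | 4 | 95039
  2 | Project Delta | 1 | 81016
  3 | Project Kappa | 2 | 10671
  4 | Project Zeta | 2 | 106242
SELECT c.name, p.name AS department, c.budget FROM projects c JOIN departments p ON c.department_id = p.id WHERE c.budget >= 83752

Execution result:
name | department | budget
Project Iota | Engineering | 95039
Project Zeta | Marketing | 106242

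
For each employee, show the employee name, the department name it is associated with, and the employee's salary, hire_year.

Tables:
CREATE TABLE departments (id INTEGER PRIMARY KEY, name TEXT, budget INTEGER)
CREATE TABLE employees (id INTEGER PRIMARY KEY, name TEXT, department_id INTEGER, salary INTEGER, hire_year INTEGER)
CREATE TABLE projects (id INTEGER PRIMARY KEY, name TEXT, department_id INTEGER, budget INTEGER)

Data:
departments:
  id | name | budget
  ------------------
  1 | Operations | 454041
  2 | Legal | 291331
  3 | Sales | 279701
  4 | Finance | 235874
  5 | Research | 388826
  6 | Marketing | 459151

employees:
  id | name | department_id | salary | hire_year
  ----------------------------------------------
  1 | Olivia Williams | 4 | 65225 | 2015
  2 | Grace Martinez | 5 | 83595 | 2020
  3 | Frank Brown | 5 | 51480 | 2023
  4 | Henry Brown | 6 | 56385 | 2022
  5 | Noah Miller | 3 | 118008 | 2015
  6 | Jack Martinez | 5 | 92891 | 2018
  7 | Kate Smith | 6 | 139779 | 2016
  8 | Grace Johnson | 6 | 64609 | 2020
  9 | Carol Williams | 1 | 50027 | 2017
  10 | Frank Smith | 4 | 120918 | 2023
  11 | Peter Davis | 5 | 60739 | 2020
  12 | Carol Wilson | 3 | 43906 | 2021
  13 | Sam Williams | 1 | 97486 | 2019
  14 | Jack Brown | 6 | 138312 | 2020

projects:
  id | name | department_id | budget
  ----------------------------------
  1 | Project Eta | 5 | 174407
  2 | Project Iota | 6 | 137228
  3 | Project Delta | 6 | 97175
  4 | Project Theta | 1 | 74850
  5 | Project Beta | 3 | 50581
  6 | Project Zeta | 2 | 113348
SELECT c.name, p.name AS department, c.salary, c.hire_year FROM employees c JOIN departments p ON c.department_id = p.id

Execution result:
name | department | salary | hire_year
Olivia Williams | Finance | 65225 | 2015
Grace Martinez | Research | 83595 | 2020
Frank Brown | Research | 51480 | 2023
Henry Brown | Marketing | 56385 | 2022
Noah Miller | Sales | 118008 | 2015
Jack Martinez | Research | 92891 | 2018
Kate Smith | Marketing | 139779 | 2016
Grace Johnson | Marketing | 64609 | 2020
Carol Williams | Operations | 50027 | 2017
Frank Smith | Finance | 120918 | 2023
Peter Davis | Research | 60739 | 2020
Carol Wilson | Sales | 43906 | 2021
Sam Williams | Operations | 97486 | 2019
Jack Brown | Marketing | 138312 | 2020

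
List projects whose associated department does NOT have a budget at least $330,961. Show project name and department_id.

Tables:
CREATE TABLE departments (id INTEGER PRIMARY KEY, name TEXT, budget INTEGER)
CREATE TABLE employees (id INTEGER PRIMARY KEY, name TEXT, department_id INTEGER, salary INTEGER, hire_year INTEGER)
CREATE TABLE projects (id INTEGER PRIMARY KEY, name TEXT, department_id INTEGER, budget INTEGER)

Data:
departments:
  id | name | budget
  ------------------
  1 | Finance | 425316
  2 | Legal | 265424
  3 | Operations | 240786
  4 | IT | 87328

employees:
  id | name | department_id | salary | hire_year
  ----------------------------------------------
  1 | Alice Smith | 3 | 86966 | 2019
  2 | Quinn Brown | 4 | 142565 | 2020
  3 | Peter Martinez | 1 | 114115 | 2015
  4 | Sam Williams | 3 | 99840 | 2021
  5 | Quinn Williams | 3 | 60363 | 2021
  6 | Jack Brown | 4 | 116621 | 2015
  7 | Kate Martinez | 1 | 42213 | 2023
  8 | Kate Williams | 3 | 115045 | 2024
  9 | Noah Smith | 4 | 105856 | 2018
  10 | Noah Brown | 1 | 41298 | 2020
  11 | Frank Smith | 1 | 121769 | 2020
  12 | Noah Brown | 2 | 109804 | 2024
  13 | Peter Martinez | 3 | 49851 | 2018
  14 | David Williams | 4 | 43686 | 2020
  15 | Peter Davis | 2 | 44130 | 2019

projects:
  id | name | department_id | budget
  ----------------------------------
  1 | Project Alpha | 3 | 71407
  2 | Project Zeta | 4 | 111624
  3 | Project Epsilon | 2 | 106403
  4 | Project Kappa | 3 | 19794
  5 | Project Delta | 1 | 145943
SELECT name, department_id FROM projects WHERE department_id NOT IN (SELECT id FROM departments WHERE budget >= 330961)

Execution result:
name | department_id
Project Alpha | 3
Project Zeta | 4
Project Epsilon | 2
Project Kappa | 3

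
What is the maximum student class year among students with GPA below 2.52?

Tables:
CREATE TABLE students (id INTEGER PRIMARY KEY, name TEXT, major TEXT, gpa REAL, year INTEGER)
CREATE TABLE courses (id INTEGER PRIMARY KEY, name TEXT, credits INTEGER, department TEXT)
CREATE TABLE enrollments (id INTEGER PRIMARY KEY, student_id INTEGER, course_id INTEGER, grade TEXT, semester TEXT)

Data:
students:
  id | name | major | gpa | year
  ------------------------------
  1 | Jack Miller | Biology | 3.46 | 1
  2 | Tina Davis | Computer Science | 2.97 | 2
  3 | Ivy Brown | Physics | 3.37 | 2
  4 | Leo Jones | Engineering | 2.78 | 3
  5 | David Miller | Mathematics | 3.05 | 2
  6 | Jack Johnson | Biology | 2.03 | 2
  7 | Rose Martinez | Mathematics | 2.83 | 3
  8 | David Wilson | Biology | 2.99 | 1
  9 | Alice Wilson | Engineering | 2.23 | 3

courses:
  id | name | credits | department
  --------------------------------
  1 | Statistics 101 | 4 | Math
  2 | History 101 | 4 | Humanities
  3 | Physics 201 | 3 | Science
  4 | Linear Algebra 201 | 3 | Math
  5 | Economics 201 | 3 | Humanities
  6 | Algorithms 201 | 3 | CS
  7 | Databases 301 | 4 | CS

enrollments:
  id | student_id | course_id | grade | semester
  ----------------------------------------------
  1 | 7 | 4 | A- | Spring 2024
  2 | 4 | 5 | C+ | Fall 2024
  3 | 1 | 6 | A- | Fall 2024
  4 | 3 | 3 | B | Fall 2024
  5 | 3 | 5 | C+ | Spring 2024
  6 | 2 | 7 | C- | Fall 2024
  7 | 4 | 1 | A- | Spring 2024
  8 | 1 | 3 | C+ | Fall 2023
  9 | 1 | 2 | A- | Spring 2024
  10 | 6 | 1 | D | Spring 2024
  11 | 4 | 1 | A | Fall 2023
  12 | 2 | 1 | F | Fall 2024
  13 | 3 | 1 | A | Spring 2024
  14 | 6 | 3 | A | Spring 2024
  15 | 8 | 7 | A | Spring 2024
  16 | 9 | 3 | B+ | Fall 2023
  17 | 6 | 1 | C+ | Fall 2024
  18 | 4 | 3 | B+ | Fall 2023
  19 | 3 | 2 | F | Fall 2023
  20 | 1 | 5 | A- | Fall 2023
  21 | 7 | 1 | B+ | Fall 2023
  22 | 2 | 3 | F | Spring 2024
SELECT MAX(year) FROM students WHERE gpa < 2.52

Execution result:
3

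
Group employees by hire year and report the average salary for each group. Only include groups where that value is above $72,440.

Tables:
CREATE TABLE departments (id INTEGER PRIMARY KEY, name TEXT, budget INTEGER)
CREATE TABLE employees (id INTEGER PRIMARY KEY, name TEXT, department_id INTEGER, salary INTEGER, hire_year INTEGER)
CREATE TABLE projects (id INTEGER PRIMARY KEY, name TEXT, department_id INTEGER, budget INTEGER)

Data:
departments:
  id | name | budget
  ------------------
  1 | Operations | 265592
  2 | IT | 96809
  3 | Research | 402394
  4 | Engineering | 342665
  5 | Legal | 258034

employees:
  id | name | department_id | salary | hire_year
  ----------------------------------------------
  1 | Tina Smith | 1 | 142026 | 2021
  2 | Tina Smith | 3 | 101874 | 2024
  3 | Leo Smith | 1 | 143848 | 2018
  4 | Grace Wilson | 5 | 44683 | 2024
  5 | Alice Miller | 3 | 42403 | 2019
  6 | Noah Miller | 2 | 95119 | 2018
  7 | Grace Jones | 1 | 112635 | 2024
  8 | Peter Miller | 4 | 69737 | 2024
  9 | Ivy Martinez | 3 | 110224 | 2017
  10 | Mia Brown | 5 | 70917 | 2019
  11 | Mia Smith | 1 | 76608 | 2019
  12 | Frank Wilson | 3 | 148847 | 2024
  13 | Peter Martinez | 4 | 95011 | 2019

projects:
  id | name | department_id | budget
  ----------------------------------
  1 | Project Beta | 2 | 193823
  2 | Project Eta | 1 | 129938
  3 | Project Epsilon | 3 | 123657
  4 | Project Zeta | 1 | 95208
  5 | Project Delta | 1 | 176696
SELECT hire_year, AVG(salary) AS avg_salary FROM employees GROUP BY hire_year HAVING AVG(salary) > 72440

Execution result:
hire_year | avg_salary
2017 | 110224.00
2018 | 119483.50
2021 | 142026.00
2024 | 95555.20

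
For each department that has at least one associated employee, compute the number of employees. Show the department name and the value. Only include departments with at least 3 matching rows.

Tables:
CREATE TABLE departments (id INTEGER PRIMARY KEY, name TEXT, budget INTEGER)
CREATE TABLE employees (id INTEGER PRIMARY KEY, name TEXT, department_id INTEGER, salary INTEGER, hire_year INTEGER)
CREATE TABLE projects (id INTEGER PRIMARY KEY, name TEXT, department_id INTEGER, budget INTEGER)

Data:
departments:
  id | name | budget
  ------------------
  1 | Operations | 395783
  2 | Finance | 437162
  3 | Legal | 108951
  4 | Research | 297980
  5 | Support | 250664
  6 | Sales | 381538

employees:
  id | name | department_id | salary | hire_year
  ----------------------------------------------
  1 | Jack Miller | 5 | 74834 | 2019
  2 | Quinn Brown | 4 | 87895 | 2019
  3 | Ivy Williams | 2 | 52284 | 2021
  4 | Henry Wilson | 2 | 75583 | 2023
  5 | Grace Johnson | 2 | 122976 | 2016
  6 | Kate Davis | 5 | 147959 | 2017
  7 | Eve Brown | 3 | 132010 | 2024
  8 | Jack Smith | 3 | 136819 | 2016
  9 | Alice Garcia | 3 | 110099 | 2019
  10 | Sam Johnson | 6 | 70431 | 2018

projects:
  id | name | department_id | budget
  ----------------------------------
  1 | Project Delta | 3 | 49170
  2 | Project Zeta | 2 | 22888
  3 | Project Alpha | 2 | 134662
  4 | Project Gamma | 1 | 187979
SELECT p.name, COUNT(*) AS n FROM employees c JOIN departments p ON c.department_id = p.id GROUP BY p.id, p.name HAVING COUNT(*) >= 3

Execution result:
name | n
Finance | 3
Legal | 3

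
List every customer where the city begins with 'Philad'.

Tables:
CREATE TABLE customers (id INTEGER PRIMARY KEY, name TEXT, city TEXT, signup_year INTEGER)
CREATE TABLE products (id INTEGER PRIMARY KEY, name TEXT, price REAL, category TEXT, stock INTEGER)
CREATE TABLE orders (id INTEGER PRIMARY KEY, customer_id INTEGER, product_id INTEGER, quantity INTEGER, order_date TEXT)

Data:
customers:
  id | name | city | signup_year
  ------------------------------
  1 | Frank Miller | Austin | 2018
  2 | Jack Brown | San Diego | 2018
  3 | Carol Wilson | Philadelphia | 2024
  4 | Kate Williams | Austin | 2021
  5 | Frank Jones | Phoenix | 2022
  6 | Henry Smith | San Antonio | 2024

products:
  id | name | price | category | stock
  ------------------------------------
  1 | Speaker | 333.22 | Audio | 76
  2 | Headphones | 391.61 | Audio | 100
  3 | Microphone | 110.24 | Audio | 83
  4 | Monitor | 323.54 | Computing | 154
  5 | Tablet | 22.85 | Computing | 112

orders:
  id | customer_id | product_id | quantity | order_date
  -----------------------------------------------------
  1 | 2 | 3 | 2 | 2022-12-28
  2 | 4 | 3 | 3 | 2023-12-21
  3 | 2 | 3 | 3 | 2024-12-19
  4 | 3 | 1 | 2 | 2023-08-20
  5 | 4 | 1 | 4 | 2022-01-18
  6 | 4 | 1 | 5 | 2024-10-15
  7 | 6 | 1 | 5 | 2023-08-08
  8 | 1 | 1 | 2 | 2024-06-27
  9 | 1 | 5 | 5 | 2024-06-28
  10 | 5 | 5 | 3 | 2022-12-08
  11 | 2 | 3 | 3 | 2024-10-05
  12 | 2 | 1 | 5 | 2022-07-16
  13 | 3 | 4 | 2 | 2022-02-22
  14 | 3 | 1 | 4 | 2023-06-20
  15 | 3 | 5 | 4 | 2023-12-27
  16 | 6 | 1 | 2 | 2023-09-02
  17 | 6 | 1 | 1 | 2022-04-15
SELECT name, city FROM customers WHERE city LIKE 'Philad%'

Execution result:
name | city
Carol Wilson | Philadelphia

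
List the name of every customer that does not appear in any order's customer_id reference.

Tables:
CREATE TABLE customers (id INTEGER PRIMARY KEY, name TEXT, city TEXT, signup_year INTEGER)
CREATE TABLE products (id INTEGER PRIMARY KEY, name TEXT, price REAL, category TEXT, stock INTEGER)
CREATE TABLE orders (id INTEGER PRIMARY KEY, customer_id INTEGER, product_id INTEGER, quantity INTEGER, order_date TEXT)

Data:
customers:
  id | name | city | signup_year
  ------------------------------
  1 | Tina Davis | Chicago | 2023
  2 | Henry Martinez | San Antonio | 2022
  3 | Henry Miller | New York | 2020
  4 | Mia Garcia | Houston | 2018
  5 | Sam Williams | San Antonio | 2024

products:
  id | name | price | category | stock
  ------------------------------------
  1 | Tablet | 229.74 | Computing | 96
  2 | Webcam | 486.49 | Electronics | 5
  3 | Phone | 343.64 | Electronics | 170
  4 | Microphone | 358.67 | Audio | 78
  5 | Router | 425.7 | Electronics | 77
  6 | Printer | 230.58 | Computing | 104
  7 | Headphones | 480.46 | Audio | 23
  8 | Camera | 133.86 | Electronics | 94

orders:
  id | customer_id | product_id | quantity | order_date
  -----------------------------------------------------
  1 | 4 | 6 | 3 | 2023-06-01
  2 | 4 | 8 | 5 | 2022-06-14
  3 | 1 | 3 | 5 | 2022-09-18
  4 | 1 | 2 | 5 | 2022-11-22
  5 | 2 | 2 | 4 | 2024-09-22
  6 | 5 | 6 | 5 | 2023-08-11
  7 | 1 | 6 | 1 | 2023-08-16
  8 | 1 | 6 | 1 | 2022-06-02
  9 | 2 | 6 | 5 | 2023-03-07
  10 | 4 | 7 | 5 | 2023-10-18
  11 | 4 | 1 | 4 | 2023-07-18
SELECT p.name FROM customers p LEFT JOIN orders c ON c.customer_id = p.id WHERE c.id IS NULL

Execution result:
Henry Miller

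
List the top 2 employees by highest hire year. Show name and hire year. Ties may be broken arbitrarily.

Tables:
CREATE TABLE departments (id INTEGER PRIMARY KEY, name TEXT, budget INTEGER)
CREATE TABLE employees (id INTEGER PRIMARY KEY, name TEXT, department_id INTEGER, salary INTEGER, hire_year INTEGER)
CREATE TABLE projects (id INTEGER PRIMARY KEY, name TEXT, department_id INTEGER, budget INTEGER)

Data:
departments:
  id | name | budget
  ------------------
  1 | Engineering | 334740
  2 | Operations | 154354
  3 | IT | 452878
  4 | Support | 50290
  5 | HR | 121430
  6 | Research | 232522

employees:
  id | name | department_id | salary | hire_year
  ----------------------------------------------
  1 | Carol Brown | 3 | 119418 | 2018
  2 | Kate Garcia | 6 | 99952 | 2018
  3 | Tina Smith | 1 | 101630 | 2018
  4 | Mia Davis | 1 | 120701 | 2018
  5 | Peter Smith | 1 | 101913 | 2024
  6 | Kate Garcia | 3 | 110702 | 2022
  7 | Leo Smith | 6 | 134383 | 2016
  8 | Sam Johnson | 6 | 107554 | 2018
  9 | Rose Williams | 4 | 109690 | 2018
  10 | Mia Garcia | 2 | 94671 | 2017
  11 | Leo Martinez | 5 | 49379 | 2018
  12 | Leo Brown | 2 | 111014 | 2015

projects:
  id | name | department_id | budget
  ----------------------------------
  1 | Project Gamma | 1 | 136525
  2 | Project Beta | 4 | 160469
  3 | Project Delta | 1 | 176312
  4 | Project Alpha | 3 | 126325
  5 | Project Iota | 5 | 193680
SELECT name, hire_year FROM employees ORDER BY hire_year DESC LIMIT 2

Execution result:
name | hire_year
Peter Smith | 2024
Kate Garcia | 2022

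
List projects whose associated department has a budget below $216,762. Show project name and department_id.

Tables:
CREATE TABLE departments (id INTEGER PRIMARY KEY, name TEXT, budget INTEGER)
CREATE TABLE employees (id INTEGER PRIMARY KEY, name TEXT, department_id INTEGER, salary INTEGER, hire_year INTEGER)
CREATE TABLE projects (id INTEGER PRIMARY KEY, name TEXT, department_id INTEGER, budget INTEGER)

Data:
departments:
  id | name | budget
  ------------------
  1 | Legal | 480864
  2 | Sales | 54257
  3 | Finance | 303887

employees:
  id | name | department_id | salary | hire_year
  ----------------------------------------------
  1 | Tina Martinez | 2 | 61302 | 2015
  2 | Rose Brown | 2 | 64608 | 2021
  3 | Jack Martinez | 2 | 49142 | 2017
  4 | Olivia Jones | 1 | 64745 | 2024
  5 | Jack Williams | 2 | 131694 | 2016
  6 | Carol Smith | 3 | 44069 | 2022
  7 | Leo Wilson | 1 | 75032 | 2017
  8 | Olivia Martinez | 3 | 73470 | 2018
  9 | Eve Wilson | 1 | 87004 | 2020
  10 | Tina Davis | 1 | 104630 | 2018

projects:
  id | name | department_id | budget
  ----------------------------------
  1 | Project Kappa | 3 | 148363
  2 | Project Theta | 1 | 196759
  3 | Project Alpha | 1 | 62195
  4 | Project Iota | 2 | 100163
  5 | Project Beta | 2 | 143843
SELECT name, department_id FROM projects WHERE department_id IN (SELECT id FROM departments WHERE budget < 216762)

Execution result:
name | department_id
Project Iota | 2
Project Beta | 2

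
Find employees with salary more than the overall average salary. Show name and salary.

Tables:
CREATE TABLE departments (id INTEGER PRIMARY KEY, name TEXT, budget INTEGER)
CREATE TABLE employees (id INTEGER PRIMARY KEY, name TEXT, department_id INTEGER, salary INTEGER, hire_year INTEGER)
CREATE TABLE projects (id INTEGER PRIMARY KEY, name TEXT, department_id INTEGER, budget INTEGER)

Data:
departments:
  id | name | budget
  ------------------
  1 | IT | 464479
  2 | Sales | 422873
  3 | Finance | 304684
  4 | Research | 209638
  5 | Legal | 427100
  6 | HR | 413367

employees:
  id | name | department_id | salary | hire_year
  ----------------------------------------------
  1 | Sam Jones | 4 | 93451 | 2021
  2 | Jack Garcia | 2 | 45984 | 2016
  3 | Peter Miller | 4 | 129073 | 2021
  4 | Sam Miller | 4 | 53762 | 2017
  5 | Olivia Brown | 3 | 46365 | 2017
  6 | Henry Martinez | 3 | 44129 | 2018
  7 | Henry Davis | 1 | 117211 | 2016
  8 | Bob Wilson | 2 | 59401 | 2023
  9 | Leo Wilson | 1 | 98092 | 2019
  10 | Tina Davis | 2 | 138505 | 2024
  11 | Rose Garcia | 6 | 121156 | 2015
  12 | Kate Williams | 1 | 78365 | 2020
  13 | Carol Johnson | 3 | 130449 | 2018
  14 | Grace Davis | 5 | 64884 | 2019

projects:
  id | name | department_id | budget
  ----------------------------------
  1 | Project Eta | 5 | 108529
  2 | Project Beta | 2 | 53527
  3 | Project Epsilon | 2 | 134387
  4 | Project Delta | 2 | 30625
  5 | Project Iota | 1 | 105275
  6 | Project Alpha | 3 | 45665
SELECT name, salary FROM employees WHERE salary > (SELECT AVG(salary) FROM employees)

Execution result:
name | salary
Sam Jones | 93451
Peter Miller | 129073
Henry Davis | 117211
Leo Wilson | 98092
Tina Davis | 138505
Rose Garcia | 121156
Carol Johnson | 130449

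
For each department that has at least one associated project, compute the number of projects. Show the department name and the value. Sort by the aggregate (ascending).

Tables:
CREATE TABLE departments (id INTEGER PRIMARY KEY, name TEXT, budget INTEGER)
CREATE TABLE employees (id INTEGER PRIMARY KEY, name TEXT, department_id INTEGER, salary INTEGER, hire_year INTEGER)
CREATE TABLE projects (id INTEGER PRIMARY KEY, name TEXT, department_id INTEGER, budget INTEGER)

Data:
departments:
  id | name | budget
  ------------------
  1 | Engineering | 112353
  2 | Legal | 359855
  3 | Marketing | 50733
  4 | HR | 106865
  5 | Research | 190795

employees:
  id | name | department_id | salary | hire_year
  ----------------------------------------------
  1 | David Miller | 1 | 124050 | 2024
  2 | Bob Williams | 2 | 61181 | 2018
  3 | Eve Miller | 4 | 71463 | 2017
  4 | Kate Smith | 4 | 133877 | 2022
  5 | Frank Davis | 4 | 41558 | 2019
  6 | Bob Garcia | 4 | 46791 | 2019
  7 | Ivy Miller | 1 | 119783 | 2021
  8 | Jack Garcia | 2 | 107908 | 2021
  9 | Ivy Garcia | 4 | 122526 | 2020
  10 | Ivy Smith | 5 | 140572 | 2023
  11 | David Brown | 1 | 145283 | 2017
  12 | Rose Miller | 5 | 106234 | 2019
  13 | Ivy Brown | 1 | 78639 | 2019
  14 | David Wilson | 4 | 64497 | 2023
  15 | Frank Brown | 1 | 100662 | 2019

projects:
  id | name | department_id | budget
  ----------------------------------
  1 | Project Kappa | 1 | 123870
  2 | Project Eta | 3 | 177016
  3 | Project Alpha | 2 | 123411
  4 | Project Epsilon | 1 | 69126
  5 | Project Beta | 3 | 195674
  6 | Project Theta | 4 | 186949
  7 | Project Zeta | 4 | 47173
SELECT p.name, COUNT(*) AS n FROM projects c JOIN departments p ON c.department_id = p.id GROUP BY p.id, p.name ORDER BY n ASC

Execution result:
name | n
Legal | 1
Engineering | 2
Marketing | 2
HR | 2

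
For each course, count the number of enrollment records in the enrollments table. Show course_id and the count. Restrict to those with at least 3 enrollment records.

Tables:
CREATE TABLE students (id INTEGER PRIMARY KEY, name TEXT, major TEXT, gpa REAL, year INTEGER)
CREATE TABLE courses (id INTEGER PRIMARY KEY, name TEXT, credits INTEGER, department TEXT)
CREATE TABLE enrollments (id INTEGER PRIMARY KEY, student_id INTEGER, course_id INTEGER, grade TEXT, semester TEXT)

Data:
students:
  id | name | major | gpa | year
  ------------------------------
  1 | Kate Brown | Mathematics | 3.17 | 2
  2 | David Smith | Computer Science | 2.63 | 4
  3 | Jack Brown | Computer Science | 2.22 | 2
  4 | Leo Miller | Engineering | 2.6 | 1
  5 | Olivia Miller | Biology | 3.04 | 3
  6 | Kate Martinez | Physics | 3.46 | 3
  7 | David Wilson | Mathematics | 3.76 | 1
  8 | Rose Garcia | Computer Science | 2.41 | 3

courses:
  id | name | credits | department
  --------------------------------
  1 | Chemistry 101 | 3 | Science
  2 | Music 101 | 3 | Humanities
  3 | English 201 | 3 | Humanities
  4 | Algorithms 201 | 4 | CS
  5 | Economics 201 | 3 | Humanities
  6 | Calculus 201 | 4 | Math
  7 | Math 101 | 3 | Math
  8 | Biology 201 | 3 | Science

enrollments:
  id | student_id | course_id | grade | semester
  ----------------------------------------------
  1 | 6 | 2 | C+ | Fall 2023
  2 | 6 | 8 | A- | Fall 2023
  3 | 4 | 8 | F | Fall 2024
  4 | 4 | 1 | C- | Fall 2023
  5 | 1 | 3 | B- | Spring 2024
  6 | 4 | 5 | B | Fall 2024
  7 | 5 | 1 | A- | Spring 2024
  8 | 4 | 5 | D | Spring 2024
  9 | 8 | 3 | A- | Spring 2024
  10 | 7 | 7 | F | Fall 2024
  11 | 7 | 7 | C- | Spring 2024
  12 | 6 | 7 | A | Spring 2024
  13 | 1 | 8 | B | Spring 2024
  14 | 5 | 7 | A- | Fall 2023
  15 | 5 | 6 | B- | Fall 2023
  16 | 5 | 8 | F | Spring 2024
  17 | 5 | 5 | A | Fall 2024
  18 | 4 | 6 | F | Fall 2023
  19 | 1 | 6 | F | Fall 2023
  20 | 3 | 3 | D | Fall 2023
SELECT course_id, COUNT(*) AS enrollment_count FROM enrollments GROUP BY course_id HAVING COUNT(*) >= 3

Execution result:
course_id | enrollment_count
3 | 3
5 | 3
6 | 3
7 | 4
8 | 4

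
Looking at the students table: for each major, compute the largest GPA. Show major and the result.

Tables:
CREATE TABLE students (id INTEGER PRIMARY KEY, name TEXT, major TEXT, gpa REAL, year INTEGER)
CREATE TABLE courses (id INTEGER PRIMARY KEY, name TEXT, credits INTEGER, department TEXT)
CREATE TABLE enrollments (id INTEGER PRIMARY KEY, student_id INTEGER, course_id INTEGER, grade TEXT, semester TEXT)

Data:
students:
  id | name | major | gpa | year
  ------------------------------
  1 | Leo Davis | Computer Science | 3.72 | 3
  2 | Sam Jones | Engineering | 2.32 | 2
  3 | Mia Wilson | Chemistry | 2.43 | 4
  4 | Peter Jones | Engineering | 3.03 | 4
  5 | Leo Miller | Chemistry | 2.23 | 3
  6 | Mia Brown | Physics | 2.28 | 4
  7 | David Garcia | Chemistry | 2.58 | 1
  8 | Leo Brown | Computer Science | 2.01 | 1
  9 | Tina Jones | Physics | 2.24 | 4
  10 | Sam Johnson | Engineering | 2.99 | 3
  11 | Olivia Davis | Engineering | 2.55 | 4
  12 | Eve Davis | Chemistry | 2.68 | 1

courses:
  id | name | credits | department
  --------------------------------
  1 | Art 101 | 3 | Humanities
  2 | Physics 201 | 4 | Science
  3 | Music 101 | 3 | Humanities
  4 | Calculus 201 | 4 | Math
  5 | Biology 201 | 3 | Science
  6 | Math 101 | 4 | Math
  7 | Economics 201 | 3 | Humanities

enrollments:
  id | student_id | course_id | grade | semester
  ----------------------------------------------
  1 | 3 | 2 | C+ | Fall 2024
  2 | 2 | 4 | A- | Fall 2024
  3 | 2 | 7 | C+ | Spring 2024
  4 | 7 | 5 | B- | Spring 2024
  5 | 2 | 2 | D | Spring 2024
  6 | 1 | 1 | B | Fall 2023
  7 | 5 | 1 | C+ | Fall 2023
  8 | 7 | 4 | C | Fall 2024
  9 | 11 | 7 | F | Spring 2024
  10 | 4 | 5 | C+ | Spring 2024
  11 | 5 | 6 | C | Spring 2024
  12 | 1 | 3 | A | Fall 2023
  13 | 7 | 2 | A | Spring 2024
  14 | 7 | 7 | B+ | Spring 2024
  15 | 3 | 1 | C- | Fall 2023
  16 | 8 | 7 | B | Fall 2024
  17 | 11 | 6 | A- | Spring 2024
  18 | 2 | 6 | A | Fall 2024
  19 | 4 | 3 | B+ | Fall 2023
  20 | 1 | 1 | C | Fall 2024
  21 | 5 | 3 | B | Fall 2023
SELECT major, MAX(gpa) AS max_gpa FROM students GROUP BY major

Execution result:
major | max_gpa
Chemistry | 2.68
Computer Science | 3.72
Engineering | 3.03
Physics | 2.28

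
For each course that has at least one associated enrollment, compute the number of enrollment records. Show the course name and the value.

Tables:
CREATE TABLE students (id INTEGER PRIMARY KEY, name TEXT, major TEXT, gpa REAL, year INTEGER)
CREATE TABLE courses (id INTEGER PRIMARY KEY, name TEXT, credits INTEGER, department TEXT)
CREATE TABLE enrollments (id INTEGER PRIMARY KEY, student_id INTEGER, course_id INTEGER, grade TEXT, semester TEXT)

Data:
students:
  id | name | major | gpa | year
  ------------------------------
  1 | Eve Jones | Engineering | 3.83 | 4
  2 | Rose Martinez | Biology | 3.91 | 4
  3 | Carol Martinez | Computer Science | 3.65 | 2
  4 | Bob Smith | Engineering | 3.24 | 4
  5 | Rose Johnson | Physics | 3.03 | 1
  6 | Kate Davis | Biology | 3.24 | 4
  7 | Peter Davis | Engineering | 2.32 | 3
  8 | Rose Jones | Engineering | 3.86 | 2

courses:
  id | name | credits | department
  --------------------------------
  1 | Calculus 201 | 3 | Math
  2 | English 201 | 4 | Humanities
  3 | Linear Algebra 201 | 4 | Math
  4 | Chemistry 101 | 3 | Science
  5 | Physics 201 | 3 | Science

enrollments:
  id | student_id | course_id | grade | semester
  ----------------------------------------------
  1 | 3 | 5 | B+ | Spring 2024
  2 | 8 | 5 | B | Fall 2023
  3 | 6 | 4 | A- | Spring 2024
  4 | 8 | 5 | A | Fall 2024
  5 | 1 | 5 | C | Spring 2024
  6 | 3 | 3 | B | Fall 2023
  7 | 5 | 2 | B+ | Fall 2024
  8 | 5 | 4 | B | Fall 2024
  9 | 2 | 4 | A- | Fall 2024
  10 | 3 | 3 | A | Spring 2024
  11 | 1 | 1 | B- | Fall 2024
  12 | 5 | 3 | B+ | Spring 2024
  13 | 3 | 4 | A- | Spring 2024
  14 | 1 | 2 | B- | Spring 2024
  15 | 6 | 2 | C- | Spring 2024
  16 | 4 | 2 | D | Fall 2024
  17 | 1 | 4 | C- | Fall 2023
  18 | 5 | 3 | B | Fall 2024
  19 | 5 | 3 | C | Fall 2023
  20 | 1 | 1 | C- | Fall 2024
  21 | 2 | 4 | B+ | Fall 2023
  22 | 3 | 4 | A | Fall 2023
SELECT p.name, COUNT(*) AS n FROM enrollments c JOIN courses p ON c.course_id = p.id GROUP BY p.id, p.name

Execution result:
name | n
Calculus 201 | 2
English 201 | 4
Linear Algebra 201 | 5
Chemistry 101 | 7
Physics 201 | 4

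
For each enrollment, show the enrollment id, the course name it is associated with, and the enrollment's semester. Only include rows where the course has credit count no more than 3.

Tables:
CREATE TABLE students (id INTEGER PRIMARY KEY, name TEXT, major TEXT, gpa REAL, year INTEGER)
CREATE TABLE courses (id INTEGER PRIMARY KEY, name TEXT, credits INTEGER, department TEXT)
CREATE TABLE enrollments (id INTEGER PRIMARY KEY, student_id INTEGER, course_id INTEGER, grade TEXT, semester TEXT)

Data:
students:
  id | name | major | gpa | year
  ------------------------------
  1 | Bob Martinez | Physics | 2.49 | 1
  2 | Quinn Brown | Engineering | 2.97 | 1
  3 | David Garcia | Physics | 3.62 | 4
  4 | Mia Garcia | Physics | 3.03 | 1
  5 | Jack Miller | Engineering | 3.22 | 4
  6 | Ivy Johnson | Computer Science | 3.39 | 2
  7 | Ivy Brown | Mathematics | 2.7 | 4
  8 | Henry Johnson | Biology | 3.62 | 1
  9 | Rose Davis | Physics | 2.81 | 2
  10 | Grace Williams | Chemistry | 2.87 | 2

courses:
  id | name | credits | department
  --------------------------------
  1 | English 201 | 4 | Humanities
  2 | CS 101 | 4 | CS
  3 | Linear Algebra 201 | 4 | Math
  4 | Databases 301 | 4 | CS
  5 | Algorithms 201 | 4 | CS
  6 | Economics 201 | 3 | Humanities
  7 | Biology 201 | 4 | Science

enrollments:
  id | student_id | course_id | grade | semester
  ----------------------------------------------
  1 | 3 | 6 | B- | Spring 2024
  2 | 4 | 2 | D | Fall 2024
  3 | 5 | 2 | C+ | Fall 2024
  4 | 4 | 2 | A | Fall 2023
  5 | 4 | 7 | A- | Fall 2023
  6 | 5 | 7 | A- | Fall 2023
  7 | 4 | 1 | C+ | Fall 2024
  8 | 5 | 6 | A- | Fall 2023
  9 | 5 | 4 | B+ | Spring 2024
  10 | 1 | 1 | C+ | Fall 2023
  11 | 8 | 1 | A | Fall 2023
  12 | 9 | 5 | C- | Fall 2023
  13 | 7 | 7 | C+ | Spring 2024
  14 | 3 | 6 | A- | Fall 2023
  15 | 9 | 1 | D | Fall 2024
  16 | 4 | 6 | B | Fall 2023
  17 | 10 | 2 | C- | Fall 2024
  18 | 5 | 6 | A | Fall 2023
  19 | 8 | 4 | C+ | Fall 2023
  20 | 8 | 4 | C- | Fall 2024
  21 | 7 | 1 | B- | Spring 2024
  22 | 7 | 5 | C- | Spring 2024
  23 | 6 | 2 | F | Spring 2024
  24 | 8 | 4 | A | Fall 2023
SELECT c.id, p.name AS course, c.semester FROM enrollments c JOIN courses p ON c.course_id = p.id WHERE p.credits <= 3

Execution result:
id | course | semester
1 | Economics 201 | Spring 2024
8 | Economics 201 | Fall 2023
14 | Economics 201 | Fall 2023
16 | Economics 201 | Fall 2023
18 | Economics 201 | Fall 2023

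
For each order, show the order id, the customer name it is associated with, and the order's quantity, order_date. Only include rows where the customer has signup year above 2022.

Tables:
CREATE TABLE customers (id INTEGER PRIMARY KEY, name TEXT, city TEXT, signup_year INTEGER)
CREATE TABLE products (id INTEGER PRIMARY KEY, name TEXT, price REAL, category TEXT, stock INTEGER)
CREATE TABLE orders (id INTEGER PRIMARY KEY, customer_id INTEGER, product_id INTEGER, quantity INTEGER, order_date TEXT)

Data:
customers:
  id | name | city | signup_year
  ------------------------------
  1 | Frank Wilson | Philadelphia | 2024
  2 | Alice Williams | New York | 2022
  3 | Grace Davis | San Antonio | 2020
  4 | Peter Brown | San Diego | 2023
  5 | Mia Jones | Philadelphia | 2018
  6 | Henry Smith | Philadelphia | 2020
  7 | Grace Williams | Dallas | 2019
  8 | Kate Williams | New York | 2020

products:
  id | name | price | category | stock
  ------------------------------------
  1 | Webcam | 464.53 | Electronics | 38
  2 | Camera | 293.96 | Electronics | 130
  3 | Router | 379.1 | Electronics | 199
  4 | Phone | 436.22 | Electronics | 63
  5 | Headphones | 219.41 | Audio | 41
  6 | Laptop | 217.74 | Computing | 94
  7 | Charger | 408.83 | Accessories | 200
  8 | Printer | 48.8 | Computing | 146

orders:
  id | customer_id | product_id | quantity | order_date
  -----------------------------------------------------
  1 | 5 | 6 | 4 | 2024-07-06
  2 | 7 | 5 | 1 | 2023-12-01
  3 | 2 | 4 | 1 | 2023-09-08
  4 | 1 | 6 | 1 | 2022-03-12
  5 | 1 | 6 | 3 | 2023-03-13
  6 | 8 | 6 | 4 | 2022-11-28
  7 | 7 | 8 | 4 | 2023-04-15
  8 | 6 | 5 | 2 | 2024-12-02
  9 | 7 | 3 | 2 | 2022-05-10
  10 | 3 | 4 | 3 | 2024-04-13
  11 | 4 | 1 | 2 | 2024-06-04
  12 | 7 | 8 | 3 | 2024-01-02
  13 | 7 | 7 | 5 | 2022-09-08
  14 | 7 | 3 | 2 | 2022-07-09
SELECT c.id, p.name AS customer, c.quantity, c.order_date FROM orders c JOIN customers p ON c.customer_id = p.id WHERE p.signup_year > 2022

Execution result:
id | customer | quantity | order_date
4 | Frank Wilson | 1 | 2022-03-12
5 | Frank Wilson | 3 | 2023-03-13
11 | Peter Brown | 2 | 2024-06-04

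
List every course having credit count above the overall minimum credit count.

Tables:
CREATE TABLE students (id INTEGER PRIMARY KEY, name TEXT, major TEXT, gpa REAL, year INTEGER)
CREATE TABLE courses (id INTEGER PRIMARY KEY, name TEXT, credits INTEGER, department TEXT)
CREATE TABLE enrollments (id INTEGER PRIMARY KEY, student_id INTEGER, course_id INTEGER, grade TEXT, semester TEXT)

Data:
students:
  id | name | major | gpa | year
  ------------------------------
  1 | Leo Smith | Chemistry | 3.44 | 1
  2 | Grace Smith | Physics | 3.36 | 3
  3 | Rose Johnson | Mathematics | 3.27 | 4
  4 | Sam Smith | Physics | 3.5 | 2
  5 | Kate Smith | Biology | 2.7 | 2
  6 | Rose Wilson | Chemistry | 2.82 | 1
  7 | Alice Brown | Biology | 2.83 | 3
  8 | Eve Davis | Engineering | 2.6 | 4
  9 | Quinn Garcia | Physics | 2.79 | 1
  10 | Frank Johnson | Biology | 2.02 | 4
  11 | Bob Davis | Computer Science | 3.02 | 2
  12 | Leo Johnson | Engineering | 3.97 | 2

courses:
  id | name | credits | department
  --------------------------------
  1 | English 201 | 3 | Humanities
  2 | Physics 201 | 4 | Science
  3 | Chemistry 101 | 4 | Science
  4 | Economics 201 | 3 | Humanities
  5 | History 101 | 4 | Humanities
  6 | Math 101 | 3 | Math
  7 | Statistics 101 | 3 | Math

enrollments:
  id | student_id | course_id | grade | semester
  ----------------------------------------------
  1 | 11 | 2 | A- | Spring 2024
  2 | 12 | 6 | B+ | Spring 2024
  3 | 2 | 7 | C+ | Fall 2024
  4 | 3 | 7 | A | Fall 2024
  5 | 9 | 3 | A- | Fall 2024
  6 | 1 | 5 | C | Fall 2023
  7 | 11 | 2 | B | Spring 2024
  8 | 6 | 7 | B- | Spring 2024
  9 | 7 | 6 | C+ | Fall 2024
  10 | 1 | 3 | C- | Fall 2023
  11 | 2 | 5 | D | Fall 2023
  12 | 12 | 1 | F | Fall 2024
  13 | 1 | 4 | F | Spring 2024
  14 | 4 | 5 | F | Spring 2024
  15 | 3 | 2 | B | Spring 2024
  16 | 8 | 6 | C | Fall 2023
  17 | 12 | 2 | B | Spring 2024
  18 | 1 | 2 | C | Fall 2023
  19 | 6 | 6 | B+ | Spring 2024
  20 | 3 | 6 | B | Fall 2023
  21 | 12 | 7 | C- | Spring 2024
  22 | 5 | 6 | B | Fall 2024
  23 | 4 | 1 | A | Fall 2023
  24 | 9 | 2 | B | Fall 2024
SELECT name, credits FROM courses WHERE credits > (SELECT MIN(credits) FROM courses)

Execution result:
name | credits
Physics 201 | 4
Chemistry 101 | 4
History 101 | 4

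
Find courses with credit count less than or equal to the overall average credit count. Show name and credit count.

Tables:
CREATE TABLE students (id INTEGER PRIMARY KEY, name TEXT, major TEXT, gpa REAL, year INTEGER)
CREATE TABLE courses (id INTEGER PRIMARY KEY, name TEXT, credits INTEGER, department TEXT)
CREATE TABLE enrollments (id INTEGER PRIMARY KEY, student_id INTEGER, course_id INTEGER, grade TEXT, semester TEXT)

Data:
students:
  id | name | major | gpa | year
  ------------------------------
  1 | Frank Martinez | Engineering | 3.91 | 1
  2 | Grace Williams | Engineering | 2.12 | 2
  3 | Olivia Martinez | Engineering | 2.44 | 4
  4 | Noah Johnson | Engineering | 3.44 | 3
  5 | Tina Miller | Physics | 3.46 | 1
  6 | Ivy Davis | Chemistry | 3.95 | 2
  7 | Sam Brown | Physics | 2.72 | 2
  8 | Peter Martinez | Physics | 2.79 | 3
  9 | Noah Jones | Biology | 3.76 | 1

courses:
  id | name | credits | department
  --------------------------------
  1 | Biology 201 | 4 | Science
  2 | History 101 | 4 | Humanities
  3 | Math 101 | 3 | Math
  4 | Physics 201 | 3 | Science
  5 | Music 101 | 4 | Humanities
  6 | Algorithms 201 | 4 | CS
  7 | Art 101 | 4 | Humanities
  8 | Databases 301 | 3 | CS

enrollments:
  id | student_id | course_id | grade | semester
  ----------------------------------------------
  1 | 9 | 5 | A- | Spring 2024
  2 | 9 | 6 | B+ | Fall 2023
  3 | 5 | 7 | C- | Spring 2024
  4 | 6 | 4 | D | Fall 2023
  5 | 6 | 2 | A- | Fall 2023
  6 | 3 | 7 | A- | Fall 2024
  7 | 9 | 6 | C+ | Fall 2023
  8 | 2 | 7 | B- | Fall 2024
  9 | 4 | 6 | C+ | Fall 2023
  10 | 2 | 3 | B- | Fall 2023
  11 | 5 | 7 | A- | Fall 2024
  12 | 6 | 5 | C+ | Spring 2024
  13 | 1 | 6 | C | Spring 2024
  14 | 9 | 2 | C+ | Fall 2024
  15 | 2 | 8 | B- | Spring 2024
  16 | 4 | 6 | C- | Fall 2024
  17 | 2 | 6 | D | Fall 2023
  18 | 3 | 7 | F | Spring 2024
SELECT name, credits FROM courses WHERE credits <= (SELECT AVG(credits) FROM courses)

Execution result:
name | credits
Math 101 | 3
Physics 201 | 3
Databases 301 | 3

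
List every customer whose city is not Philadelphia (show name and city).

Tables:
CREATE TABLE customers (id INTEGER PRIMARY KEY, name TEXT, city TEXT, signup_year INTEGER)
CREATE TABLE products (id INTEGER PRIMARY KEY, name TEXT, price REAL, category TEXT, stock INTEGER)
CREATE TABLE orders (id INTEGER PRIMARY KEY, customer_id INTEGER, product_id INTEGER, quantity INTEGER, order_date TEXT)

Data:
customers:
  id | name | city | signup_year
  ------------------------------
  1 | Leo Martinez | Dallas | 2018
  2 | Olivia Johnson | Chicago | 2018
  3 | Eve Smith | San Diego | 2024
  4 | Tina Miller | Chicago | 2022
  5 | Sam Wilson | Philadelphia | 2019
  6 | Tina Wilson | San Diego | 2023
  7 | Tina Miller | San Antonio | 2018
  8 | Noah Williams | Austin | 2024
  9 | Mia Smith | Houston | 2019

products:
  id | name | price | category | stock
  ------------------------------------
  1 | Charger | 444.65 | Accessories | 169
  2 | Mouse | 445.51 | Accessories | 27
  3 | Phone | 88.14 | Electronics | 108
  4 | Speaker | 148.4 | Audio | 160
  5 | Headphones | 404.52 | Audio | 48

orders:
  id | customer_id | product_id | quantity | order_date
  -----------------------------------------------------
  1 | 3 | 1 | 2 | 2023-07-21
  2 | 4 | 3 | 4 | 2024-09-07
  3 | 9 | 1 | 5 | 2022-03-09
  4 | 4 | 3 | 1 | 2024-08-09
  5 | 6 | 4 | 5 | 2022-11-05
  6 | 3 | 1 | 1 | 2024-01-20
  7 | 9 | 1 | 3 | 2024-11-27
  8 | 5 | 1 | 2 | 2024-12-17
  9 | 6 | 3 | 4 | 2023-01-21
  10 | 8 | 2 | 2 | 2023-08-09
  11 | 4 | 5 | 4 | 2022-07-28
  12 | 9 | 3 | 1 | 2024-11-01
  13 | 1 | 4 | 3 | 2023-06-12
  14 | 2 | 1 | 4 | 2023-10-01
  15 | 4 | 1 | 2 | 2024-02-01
SELECT name, city FROM customers WHERE city <> 'Philadelphia'

Execution result:
name | city
Leo Martinez | Dallas
Olivia Johnson | Chicago
Eve Smith | San Diego
Tina Miller | Chicago
Tina Wilson | San Diego
Tina Miller | San Antonio
Noah Williams | Austin
Mia Smith | Houston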